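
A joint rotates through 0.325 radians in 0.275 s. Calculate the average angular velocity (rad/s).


omega = delta_theta / delta_t
omega = 0.325 / 0.275
omega = 1.1818


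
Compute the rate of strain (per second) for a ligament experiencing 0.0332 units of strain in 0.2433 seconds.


strain_rate = delta_strain / delta_t
strain_rate = 0.0332 / 0.2433
strain_rate = 0.1365


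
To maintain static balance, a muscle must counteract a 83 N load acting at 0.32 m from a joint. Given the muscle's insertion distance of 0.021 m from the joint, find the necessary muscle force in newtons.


F_muscle = W * d_load / d_muscle
F_muscle = 83 * 0.32 / 0.021
Numerator = 26.5600
F_muscle = 1264.7619


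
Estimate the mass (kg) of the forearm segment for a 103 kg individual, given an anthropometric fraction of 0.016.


m_segment = body_mass * fraction
m_segment = 103 * 0.016
m_segment = 1.6480


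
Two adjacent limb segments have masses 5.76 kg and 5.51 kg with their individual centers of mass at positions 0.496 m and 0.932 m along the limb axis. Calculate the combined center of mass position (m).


COM = (m1*x1 + m2*x2) / (m1 + m2)
COM = (5.76*0.496 + 5.51*0.932) / (5.76 + 5.51)
Numerator = 7.9923
Denominator = 11.2700
COM = 0.7092


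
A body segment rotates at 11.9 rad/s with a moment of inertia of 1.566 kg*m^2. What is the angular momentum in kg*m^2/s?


L = I * omega
L = 1.566 * 11.9
L = 18.6354


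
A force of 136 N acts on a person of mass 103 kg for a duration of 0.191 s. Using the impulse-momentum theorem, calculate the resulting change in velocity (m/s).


J = F * dt = 136 * 0.191 = 25.9760 N*s
delta_v = J / m
delta_v = 25.9760 / 103
delta_v = 0.2522


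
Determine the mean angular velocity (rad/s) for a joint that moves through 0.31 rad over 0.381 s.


omega = delta_theta / delta_t
omega = 0.31 / 0.381
omega = 0.8136


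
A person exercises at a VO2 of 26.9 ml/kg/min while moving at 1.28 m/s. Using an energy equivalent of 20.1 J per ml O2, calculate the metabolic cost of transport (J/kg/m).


Power per kg = VO2 * 20.1 / 60
Power per kg = 26.9 * 20.1 / 60 = 9.0115 W/kg
Cost = power_per_kg / speed
Cost = 9.0115 / 1.28
Cost = 7.0402


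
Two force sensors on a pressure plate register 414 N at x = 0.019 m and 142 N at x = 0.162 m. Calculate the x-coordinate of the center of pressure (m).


COP_x = (F1*x1 + F2*x2) / (F1 + F2)
COP_x = (414*0.019 + 142*0.162) / (414 + 142)
Numerator = 30.8700
Denominator = 556
COP_x = 0.0555


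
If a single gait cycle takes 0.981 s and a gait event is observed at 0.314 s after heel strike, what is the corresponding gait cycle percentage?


pct = (event_time / cycle_time) * 100
pct = (0.314 / 0.981) * 100
ratio = 0.3201
pct = 32.0082


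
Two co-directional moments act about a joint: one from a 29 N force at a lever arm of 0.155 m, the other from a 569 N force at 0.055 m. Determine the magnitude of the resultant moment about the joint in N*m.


M = F1 * d1 + F2 * d2
M = 29 * 0.155 + 569 * 0.055
M = 4.4950 + 31.2950
M = 35.7900


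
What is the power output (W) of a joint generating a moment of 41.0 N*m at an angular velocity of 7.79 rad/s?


P = M * omega
P = 41.0 * 7.79
P = 319.3900


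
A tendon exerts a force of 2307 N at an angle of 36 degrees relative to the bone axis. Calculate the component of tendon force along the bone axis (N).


F_eff = F_tendon * cos(theta)
theta = 36 deg = 0.6283 rad
cos(theta) = 0.8090
F_eff = 2307 * 0.8090
F_eff = 1866.4022


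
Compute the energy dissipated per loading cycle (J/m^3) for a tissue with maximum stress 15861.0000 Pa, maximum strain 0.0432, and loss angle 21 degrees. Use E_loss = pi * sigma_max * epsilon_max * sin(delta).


E_loss = pi * sigma_max * epsilon_max * sin(delta)
delta = 21 deg = 0.3665 rad
sin(delta) = 0.3584
E_loss = pi * 15861.0000 * 0.0432 * 0.3584
E_loss = 771.4244


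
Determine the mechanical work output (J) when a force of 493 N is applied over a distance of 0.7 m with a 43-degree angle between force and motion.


W = F * d * cos(theta)
theta = 43 deg = 0.7505 rad
cos(theta) = 0.7314
W = 493 * 0.7 * 0.7314
W = 252.3902


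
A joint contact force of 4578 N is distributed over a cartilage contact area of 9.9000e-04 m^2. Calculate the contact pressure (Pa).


P = F / A
P = 4578 / 9.9000e-04
P = 4.6242e+06


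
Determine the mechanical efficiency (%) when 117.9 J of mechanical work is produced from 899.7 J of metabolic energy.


eta = (W_mech / E_meta) * 100
eta = (117.9 / 899.7) * 100
ratio = 0.1310
eta = 13.1044


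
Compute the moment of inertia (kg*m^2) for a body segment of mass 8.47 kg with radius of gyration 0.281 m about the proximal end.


I = m * k^2
I = 8.47 * 0.281^2
k^2 = 0.0790
I = 0.6688


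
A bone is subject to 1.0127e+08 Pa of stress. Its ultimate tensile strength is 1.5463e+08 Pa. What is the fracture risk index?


FRI = applied / ultimate
FRI = 1.0127e+08 / 1.5463e+08
FRI = 0.6549


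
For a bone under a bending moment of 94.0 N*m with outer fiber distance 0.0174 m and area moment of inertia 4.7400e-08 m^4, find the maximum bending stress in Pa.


sigma = M * c / I
sigma = 94.0 * 0.0174 / 4.7400e-08
M * c = 1.6356
sigma = 3.4506e+07


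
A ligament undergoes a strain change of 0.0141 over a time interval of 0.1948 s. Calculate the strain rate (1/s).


strain_rate = delta_strain / delta_t
strain_rate = 0.0141 / 0.1948
strain_rate = 0.0724


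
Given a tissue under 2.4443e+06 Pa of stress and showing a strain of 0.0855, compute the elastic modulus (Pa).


E = stress / strain
E = 2.4443e+06 / 0.0855
E = 2.8588e+07


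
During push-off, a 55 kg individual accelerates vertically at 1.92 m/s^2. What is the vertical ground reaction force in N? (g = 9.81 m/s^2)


GRF = m * (g + a)
GRF = 55 * (9.81 + 1.92)
GRF = 55 * 11.7300
GRF = 645.1500


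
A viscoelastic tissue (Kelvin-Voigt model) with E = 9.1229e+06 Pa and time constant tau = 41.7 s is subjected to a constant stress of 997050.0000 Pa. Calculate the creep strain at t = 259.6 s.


epsilon(t) = (sigma/E) * (1 - exp(-t/tau))
sigma/E = 997050.0000 / 9.1229e+06 = 0.1093
exp(-t/tau) = exp(-259.6 / 41.7) = 0.0020
epsilon = 0.1093 * (1 - 0.0020)
epsilon = 0.1091


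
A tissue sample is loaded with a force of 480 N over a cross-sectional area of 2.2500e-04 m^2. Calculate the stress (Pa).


stress = F / A
stress = 480 / 2.2500e-04
stress = 2.1333e+06


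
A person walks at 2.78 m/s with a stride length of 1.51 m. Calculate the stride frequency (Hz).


f = v / stride_length
f = 2.78 / 1.51
f = 1.8411


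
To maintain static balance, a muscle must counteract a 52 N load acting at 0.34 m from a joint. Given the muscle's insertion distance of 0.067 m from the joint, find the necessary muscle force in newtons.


F_muscle = W * d_load / d_muscle
F_muscle = 52 * 0.34 / 0.067
Numerator = 17.6800
F_muscle = 263.8806


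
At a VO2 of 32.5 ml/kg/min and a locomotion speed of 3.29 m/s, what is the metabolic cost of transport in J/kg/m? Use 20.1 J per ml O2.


Power per kg = VO2 * 20.1 / 60
Power per kg = 32.5 * 20.1 / 60 = 10.8875 W/kg
Cost = power_per_kg / speed
Cost = 10.8875 / 3.29
Cost = 3.3093


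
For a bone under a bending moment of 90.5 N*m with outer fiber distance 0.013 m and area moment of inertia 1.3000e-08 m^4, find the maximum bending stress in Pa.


sigma = M * c / I
sigma = 90.5 * 0.013 / 1.3000e-08
M * c = 1.1765
sigma = 9.0500e+07


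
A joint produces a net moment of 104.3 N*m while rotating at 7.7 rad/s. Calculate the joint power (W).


P = M * omega
P = 104.3 * 7.7
P = 803.1100


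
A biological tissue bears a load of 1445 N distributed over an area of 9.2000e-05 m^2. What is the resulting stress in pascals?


stress = F / A
stress = 1445 / 9.2000e-05
stress = 1.5707e+07


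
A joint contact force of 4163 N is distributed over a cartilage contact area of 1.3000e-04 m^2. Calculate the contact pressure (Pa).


P = F / A
P = 4163 / 1.3000e-04
P = 3.2023e+07


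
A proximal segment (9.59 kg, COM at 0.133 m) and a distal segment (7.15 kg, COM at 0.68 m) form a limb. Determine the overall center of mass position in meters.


COM = (m1*x1 + m2*x2) / (m1 + m2)
COM = (9.59*0.133 + 7.15*0.68) / (9.59 + 7.15)
Numerator = 6.1375
Denominator = 16.7400
COM = 0.3666


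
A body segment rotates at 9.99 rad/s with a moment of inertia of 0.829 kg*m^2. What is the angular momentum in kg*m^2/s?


L = I * omega
L = 0.829 * 9.99
L = 8.2817


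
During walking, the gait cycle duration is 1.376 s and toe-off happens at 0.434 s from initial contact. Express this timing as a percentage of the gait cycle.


pct = (event_time / cycle_time) * 100
pct = (0.434 / 1.376) * 100
ratio = 0.3154
pct = 31.5407


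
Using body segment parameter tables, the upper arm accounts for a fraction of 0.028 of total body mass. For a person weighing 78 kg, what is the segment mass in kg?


m_segment = body_mass * fraction
m_segment = 78 * 0.028
m_segment = 2.1840


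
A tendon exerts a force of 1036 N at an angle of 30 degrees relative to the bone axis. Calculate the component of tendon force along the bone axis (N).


F_eff = F_tendon * cos(theta)
theta = 30 deg = 0.5236 rad
cos(theta) = 0.8660
F_eff = 1036 * 0.8660
F_eff = 897.2023


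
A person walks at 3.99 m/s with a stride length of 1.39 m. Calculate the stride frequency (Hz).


f = v / stride_length
f = 3.99 / 1.39
f = 2.8705


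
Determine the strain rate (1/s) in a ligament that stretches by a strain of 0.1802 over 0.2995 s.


strain_rate = delta_strain / delta_t
strain_rate = 0.1802 / 0.2995
strain_rate = 0.6017


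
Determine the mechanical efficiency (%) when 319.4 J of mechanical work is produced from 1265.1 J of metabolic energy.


eta = (W_mech / E_meta) * 100
eta = (319.4 / 1265.1) * 100
ratio = 0.2525
eta = 25.2470


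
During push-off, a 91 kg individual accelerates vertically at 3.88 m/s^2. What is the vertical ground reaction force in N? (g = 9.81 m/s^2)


GRF = m * (g + a)
GRF = 91 * (9.81 + 3.88)
GRF = 91 * 13.6900
GRF = 1245.7900


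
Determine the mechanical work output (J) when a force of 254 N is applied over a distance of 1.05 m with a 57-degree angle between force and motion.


W = F * d * cos(theta)
theta = 57 deg = 0.9948 rad
cos(theta) = 0.5446
W = 254 * 1.05 * 0.5446
W = 145.2552


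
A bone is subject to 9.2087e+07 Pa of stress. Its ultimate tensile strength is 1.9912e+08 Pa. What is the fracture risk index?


FRI = applied / ultimate
FRI = 9.2087e+07 / 1.9912e+08
FRI = 0.4625


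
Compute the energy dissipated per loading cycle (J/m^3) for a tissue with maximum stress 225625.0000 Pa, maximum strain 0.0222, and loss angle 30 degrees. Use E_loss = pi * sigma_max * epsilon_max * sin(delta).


E_loss = pi * sigma_max * epsilon_max * sin(delta)
delta = 30 deg = 0.5236 rad
sin(delta) = 0.5000
E_loss = pi * 225625.0000 * 0.0222 * 0.5000
E_loss = 7867.9225


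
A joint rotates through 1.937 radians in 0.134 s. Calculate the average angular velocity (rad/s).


omega = delta_theta / delta_t
omega = 1.937 / 0.134
omega = 14.4552


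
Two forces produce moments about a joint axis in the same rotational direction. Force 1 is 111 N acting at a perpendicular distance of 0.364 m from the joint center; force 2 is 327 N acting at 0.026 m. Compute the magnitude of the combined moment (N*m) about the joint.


M = F1 * d1 + F2 * d2
M = 111 * 0.364 + 327 * 0.026
M = 40.4040 + 8.5020
M = 48.9060


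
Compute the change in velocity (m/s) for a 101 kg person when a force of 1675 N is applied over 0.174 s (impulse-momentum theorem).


J = F * dt = 1675 * 0.174 = 291.4500 N*s
delta_v = J / m
delta_v = 291.4500 / 101
delta_v = 2.8856


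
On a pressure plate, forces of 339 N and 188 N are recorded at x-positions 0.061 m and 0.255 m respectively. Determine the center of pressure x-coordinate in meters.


COP_x = (F1*x1 + F2*x2) / (F1 + F2)
COP_x = (339*0.061 + 188*0.255) / (339 + 188)
Numerator = 68.6190
Denominator = 527
COP_x = 0.1302


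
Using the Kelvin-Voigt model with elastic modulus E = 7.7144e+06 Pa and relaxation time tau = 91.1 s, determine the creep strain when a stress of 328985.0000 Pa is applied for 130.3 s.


epsilon(t) = (sigma/E) * (1 - exp(-t/tau))
sigma/E = 328985.0000 / 7.7144e+06 = 0.0426
exp(-t/tau) = exp(-130.3 / 91.1) = 0.2392
epsilon = 0.0426 * (1 - 0.2392)
epsilon = 0.0324


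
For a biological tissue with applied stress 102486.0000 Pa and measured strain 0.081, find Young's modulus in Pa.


E = stress / strain
E = 102486.0000 / 0.081
E = 1.2653e+06


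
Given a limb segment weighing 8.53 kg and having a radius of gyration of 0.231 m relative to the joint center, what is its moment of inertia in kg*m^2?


I = m * k^2
I = 8.53 * 0.231^2
k^2 = 0.0534
I = 0.4552


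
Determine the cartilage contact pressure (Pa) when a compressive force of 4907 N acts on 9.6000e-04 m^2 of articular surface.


P = F / A
P = 4907 / 9.6000e-04
P = 5.1115e+06


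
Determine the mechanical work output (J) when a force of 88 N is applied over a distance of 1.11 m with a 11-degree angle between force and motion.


W = F * d * cos(theta)
theta = 11 deg = 0.1920 rad
cos(theta) = 0.9816
W = 88 * 1.11 * 0.9816
W = 95.8853


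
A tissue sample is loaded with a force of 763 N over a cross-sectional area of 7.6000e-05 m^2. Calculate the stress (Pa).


stress = F / A
stress = 763 / 7.6000e-05
stress = 1.0039e+07


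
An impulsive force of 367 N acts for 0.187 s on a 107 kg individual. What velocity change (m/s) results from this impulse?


J = F * dt = 367 * 0.187 = 68.6290 N*s
delta_v = J / m
delta_v = 68.6290 / 107
delta_v = 0.6414


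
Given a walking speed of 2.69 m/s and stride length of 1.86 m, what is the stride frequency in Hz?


f = v / stride_length
f = 2.69 / 1.86
f = 1.4462


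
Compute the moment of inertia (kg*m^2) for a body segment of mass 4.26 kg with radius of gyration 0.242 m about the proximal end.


I = m * k^2
I = 4.26 * 0.242^2
k^2 = 0.0586
I = 0.2495


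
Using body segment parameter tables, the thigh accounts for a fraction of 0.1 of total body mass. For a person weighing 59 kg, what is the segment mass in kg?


m_segment = body_mass * fraction
m_segment = 59 * 0.1
m_segment = 5.9000


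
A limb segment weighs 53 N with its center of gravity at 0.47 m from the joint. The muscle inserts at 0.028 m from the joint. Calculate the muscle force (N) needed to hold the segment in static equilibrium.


F_muscle = W * d_load / d_muscle
F_muscle = 53 * 0.47 / 0.028
Numerator = 24.9100
F_muscle = 889.6429


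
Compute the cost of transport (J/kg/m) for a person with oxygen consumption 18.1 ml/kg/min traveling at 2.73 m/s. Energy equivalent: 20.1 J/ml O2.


Power per kg = VO2 * 20.1 / 60
Power per kg = 18.1 * 20.1 / 60 = 6.0635 W/kg
Cost = power_per_kg / speed
Cost = 6.0635 / 2.73
Cost = 2.2211


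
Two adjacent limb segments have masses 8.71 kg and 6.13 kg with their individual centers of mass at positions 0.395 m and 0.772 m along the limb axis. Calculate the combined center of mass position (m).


COM = (m1*x1 + m2*x2) / (m1 + m2)
COM = (8.71*0.395 + 6.13*0.772) / (8.71 + 6.13)
Numerator = 8.1728
Denominator = 14.8400
COM = 0.5507


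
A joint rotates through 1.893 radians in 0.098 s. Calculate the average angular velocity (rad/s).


omega = delta_theta / delta_t
omega = 1.893 / 0.098
omega = 19.3163


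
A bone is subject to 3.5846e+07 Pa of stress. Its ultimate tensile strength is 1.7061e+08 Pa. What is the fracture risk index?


FRI = applied / ultimate
FRI = 3.5846e+07 / 1.7061e+08
FRI = 0.2101


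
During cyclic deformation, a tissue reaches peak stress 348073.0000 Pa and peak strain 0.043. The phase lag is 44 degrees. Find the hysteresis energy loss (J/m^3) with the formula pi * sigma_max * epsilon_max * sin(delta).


E_loss = pi * sigma_max * epsilon_max * sin(delta)
delta = 44 deg = 0.7679 rad
sin(delta) = 0.6947
E_loss = pi * 348073.0000 * 0.043 * 0.6947
E_loss = 32663.2908


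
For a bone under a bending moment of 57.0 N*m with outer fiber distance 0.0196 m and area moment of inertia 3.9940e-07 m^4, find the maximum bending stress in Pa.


sigma = M * c / I
sigma = 57.0 * 0.0196 / 3.9940e-07
M * c = 1.1172
sigma = 2.7972e+06


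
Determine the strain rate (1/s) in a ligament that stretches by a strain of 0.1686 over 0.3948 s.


strain_rate = delta_strain / delta_t
strain_rate = 0.1686 / 0.3948
strain_rate = 0.4271


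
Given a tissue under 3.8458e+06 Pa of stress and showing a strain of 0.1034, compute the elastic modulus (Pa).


E = stress / strain
E = 3.8458e+06 / 0.1034
E = 3.7193e+07


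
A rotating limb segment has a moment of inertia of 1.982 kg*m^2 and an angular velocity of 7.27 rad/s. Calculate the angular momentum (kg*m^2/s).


L = I * omega
L = 1.982 * 7.27
L = 14.4091


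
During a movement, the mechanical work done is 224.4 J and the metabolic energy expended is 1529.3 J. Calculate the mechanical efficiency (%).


eta = (W_mech / E_meta) * 100
eta = (224.4 / 1529.3) * 100
ratio = 0.1467
eta = 14.6734


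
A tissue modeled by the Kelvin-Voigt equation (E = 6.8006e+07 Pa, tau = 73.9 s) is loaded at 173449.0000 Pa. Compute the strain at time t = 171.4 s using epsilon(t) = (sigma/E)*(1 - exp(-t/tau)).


epsilon(t) = (sigma/E) * (1 - exp(-t/tau))
sigma/E = 173449.0000 / 6.8006e+07 = 0.0026
exp(-t/tau) = exp(-171.4 / 73.9) = 0.0983
epsilon = 0.0026 * (1 - 0.0983)
epsilon = 0.0023


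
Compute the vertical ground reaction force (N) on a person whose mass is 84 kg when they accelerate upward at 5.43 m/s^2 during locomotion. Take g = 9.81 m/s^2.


GRF = m * (g + a)
GRF = 84 * (9.81 + 5.43)
GRF = 84 * 15.2400
GRF = 1280.1600


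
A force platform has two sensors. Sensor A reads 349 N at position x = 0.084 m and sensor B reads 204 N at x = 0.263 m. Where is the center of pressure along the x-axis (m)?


COP_x = (F1*x1 + F2*x2) / (F1 + F2)
COP_x = (349*0.084 + 204*0.263) / (349 + 204)
Numerator = 82.9680
Denominator = 553
COP_x = 0.1500


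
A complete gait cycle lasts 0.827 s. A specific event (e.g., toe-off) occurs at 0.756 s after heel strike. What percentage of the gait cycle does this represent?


pct = (event_time / cycle_time) * 100
pct = (0.756 / 0.827) * 100
ratio = 0.9141
pct = 91.4148


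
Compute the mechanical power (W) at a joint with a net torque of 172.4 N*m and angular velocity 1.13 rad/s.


P = M * omega
P = 172.4 * 1.13
P = 194.8120


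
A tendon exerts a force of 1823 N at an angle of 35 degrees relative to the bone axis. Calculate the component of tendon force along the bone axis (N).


F_eff = F_tendon * cos(theta)
theta = 35 deg = 0.6109 rad
cos(theta) = 0.8192
F_eff = 1823 * 0.8192
F_eff = 1493.3142


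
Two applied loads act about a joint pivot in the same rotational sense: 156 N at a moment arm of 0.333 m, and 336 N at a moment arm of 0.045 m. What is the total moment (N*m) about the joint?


M = F1 * d1 + F2 * d2
M = 156 * 0.333 + 336 * 0.045
M = 51.9480 + 15.1200
M = 67.0680


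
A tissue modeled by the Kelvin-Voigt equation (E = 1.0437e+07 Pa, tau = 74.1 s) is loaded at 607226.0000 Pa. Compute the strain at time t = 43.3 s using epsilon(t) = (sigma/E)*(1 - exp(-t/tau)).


epsilon(t) = (sigma/E) * (1 - exp(-t/tau))
sigma/E = 607226.0000 / 1.0437e+07 = 0.0582
exp(-t/tau) = exp(-43.3 / 74.1) = 0.5575
epsilon = 0.0582 * (1 - 0.5575)
epsilon = 0.0257


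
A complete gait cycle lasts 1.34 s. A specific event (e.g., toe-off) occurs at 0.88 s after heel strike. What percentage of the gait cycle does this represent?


pct = (event_time / cycle_time) * 100
pct = (0.88 / 1.34) * 100
ratio = 0.6567
pct = 65.6716


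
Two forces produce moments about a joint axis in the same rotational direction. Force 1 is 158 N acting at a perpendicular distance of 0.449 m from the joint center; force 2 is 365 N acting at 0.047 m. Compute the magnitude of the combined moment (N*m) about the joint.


M = F1 * d1 + F2 * d2
M = 158 * 0.449 + 365 * 0.047
M = 70.9420 + 17.1550
M = 88.0970


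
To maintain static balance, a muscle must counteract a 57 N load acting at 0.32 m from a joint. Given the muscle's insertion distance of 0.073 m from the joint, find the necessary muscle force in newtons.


F_muscle = W * d_load / d_muscle
F_muscle = 57 * 0.32 / 0.073
Numerator = 18.2400
F_muscle = 249.8630


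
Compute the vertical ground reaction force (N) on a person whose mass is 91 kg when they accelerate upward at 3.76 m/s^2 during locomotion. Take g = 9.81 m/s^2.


GRF = m * (g + a)
GRF = 91 * (9.81 + 3.76)
GRF = 91 * 13.5700
GRF = 1234.8700


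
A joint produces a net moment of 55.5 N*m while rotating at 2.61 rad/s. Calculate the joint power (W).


P = M * omega
P = 55.5 * 2.61
P = 144.8550


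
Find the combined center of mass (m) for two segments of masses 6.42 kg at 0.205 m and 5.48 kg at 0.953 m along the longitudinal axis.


COM = (m1*x1 + m2*x2) / (m1 + m2)
COM = (6.42*0.205 + 5.48*0.953) / (6.42 + 5.48)
Numerator = 6.5385
Denominator = 11.9000
COM = 0.5495


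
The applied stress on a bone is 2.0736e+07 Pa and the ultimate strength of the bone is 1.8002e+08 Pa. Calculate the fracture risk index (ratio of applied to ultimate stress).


FRI = applied / ultimate
FRI = 2.0736e+07 / 1.8002e+08
FRI = 0.1152


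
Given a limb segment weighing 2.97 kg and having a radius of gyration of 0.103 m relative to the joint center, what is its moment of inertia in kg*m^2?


I = m * k^2
I = 2.97 * 0.103^2
k^2 = 0.0106
I = 0.0315


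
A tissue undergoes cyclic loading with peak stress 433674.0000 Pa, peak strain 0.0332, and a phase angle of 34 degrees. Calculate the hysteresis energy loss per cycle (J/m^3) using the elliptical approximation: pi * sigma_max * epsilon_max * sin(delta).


E_loss = pi * sigma_max * epsilon_max * sin(delta)
delta = 34 deg = 0.5934 rad
sin(delta) = 0.5592
E_loss = pi * 433674.0000 * 0.0332 * 0.5592
E_loss = 25293.7367


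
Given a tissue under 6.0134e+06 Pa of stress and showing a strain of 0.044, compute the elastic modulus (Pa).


E = stress / strain
E = 6.0134e+06 / 0.044
E = 1.3667e+08


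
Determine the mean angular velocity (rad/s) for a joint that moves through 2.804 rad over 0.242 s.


omega = delta_theta / delta_t
omega = 2.804 / 0.242
omega = 11.5868


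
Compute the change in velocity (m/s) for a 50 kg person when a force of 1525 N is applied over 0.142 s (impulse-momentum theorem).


J = F * dt = 1525 * 0.142 = 216.5500 N*s
delta_v = J / m
delta_v = 216.5500 / 50
delta_v = 4.3310


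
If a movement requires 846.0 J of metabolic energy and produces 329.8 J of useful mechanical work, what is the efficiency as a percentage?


eta = (W_mech / E_meta) * 100
eta = (329.8 / 846.0) * 100
ratio = 0.3898
eta = 38.9835


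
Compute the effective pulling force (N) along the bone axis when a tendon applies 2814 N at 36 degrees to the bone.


F_eff = F_tendon * cos(theta)
theta = 36 deg = 0.6283 rad
cos(theta) = 0.8090
F_eff = 2814 * 0.8090
F_eff = 2276.5738


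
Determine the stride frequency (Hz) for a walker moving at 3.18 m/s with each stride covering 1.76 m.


f = v / stride_length
f = 3.18 / 1.76
f = 1.8068


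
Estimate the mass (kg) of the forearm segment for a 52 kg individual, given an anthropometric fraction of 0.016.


m_segment = body_mass * fraction
m_segment = 52 * 0.016
m_segment = 0.8320


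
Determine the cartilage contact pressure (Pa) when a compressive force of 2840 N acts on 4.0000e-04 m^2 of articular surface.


P = F / A
P = 2840 / 4.0000e-04
P = 7.1000e+06


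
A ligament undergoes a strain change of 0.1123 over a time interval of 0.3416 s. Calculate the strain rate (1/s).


strain_rate = delta_strain / delta_t
strain_rate = 0.1123 / 0.3416
strain_rate = 0.3287


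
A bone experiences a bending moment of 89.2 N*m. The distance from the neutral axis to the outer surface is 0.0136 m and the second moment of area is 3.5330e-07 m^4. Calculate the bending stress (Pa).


sigma = M * c / I
sigma = 89.2 * 0.0136 / 3.5330e-07
M * c = 1.2131
sigma = 3.4337e+06


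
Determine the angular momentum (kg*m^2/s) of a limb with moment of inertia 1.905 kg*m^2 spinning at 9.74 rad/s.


L = I * omega
L = 1.905 * 9.74
L = 18.5547


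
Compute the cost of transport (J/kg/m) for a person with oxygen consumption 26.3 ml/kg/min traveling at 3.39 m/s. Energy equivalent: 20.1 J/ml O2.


Power per kg = VO2 * 20.1 / 60
Power per kg = 26.3 * 20.1 / 60 = 8.8105 W/kg
Cost = power_per_kg / speed
Cost = 8.8105 / 3.39
Cost = 2.5990


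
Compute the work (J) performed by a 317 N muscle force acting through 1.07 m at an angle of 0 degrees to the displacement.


W = F * d * cos(theta)
theta = 0 deg = 0.0000 rad
cos(theta) = 1.0000
W = 317 * 1.07 * 1.0000
W = 339.1900


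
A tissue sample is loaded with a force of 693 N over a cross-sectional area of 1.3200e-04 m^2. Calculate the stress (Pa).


stress = F / A
stress = 693 / 1.3200e-04
stress = 5.2500e+06


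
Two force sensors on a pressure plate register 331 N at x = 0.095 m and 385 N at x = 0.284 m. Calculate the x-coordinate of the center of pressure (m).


COP_x = (F1*x1 + F2*x2) / (F1 + F2)
COP_x = (331*0.095 + 385*0.284) / (331 + 385)
Numerator = 140.7850
Denominator = 716
COP_x = 0.1966


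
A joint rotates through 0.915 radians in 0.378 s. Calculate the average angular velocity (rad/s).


omega = delta_theta / delta_t
omega = 0.915 / 0.378
omega = 2.4206


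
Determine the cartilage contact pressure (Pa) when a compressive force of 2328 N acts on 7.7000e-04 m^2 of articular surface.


P = F / A
P = 2328 / 7.7000e-04
P = 3.0234e+06


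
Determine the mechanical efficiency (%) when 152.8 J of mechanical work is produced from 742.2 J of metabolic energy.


eta = (W_mech / E_meta) * 100
eta = (152.8 / 742.2) * 100
ratio = 0.2059
eta = 20.5874


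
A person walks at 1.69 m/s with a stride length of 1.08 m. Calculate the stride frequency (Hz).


f = v / stride_length
f = 1.69 / 1.08
f = 1.5648


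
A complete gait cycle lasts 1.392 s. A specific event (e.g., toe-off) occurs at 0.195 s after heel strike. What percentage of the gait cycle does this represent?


pct = (event_time / cycle_time) * 100
pct = (0.195 / 1.392) * 100
ratio = 0.1401
pct = 14.0086


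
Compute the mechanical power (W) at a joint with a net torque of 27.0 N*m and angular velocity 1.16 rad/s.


P = M * omega
P = 27.0 * 1.16
P = 31.3200


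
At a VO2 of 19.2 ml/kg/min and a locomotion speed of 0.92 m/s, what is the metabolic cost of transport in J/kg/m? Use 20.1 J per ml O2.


Power per kg = VO2 * 20.1 / 60
Power per kg = 19.2 * 20.1 / 60 = 6.4320 W/kg
Cost = power_per_kg / speed
Cost = 6.4320 / 0.92
Cost = 6.9913


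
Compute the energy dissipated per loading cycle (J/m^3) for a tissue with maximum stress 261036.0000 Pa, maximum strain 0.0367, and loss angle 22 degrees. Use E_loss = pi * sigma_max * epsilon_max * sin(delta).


E_loss = pi * sigma_max * epsilon_max * sin(delta)
delta = 22 deg = 0.3840 rad
sin(delta) = 0.3746
E_loss = pi * 261036.0000 * 0.0367 * 0.3746
E_loss = 11274.3564


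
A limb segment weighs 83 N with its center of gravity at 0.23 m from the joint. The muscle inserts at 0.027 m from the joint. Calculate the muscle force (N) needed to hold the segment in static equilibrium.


F_muscle = W * d_load / d_muscle
F_muscle = 83 * 0.23 / 0.027
Numerator = 19.0900
F_muscle = 707.0370


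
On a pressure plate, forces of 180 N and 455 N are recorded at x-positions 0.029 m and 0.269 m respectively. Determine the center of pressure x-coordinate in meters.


COP_x = (F1*x1 + F2*x2) / (F1 + F2)
COP_x = (180*0.029 + 455*0.269) / (180 + 455)
Numerator = 127.6150
Denominator = 635
COP_x = 0.2010


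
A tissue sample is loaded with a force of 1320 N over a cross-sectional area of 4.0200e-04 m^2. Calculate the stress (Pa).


stress = F / A
stress = 1320 / 4.0200e-04
stress = 3.2836e+06


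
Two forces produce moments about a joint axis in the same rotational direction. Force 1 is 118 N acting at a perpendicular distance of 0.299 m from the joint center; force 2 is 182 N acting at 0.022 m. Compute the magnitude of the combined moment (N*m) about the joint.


M = F1 * d1 + F2 * d2
M = 118 * 0.299 + 182 * 0.022
M = 35.2820 + 4.0040
M = 39.2860


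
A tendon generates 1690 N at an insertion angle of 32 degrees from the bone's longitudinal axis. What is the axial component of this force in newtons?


F_eff = F_tendon * cos(theta)
theta = 32 deg = 0.5585 rad
cos(theta) = 0.8480
F_eff = 1690 * 0.8480
F_eff = 1433.2013


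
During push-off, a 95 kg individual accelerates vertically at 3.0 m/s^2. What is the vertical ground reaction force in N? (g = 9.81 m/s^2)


GRF = m * (g + a)
GRF = 95 * (9.81 + 3.0)
GRF = 95 * 12.8100
GRF = 1216.9500


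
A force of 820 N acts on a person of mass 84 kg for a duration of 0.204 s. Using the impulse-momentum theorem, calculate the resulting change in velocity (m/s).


J = F * dt = 820 * 0.204 = 167.2800 N*s
delta_v = J / m
delta_v = 167.2800 / 84
delta_v = 1.9914


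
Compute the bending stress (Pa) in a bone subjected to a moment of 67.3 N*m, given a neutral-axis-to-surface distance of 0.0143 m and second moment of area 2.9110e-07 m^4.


sigma = M * c / I
sigma = 67.3 * 0.0143 / 2.9110e-07
M * c = 0.9624
sigma = 3.3060e+06


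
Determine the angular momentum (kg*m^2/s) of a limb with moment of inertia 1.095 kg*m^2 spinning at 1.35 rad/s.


L = I * omega
L = 1.095 * 1.35
L = 1.4783


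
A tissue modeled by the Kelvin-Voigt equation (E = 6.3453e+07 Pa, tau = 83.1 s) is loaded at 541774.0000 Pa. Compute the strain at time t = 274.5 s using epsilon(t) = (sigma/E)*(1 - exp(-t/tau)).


epsilon(t) = (sigma/E) * (1 - exp(-t/tau))
sigma/E = 541774.0000 / 6.3453e+07 = 0.0085
exp(-t/tau) = exp(-274.5 / 83.1) = 0.0368
epsilon = 0.0085 * (1 - 0.0368)
epsilon = 0.0082


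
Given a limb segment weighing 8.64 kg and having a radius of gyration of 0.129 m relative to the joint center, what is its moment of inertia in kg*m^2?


I = m * k^2
I = 8.64 * 0.129^2
k^2 = 0.0166
I = 0.1438


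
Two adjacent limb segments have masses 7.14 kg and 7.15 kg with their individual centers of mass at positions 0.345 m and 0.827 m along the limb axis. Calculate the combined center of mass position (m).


COM = (m1*x1 + m2*x2) / (m1 + m2)
COM = (7.14*0.345 + 7.15*0.827) / (7.14 + 7.15)
Numerator = 8.3764
Denominator = 14.2900
COM = 0.5862


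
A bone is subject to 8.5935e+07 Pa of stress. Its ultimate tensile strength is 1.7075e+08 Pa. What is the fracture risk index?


FRI = applied / ultimate
FRI = 8.5935e+07 / 1.7075e+08
FRI = 0.5033


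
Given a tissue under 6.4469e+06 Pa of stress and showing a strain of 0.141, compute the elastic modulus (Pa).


E = stress / strain
E = 6.4469e+06 / 0.141
E = 4.5723e+07


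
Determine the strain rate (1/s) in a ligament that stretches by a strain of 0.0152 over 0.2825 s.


strain_rate = delta_strain / delta_t
strain_rate = 0.0152 / 0.2825
strain_rate = 0.0538


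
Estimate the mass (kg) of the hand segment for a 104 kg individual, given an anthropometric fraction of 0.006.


m_segment = body_mass * fraction
m_segment = 104 * 0.006
m_segment = 0.6240


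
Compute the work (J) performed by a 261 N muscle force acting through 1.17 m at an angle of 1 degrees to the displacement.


W = F * d * cos(theta)
theta = 1 deg = 0.0175 rad
cos(theta) = 0.9998
W = 261 * 1.17 * 0.9998
W = 305.3235


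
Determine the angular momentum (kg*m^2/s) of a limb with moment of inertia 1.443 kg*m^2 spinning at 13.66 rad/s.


L = I * omega
L = 1.443 * 13.66
L = 19.7114


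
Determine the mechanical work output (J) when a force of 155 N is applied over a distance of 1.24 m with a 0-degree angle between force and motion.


W = F * d * cos(theta)
theta = 0 deg = 0.0000 rad
cos(theta) = 1.0000
W = 155 * 1.24 * 1.0000
W = 192.2000


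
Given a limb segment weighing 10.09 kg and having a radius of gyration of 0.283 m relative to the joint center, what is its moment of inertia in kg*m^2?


I = m * k^2
I = 10.09 * 0.283^2
k^2 = 0.0801
I = 0.8081


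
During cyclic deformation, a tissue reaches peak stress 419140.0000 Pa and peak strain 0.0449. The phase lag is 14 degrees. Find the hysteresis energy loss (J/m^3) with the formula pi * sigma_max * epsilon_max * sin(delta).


E_loss = pi * sigma_max * epsilon_max * sin(delta)
delta = 14 deg = 0.2443 rad
sin(delta) = 0.2419
E_loss = pi * 419140.0000 * 0.0449 * 0.2419
E_loss = 14303.1107


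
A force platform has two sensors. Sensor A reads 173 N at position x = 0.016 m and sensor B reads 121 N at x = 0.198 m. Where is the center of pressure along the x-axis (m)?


COP_x = (F1*x1 + F2*x2) / (F1 + F2)
COP_x = (173*0.016 + 121*0.198) / (173 + 121)
Numerator = 26.7260
Denominator = 294
COP_x = 0.0909


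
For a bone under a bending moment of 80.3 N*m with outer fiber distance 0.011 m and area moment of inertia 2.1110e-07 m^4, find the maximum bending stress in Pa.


sigma = M * c / I
sigma = 80.3 * 0.011 / 2.1110e-07
M * c = 0.8833
sigma = 4.1843e+06


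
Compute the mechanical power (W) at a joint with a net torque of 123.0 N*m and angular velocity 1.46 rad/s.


P = M * omega
P = 123.0 * 1.46
P = 179.5800


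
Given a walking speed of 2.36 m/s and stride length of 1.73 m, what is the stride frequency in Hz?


f = v / stride_length
f = 2.36 / 1.73
f = 1.3642


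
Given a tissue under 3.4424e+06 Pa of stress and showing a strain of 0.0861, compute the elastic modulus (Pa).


E = stress / strain
E = 3.4424e+06 / 0.0861
E = 3.9981e+07


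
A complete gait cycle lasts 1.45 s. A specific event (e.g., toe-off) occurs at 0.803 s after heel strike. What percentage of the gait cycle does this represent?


pct = (event_time / cycle_time) * 100
pct = (0.803 / 1.45) * 100
ratio = 0.5538
pct = 55.3793


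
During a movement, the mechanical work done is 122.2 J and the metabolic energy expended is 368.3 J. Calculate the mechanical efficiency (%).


eta = (W_mech / E_meta) * 100
eta = (122.2 / 368.3) * 100
ratio = 0.3318
eta = 33.1795


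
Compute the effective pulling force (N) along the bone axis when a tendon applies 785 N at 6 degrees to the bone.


F_eff = F_tendon * cos(theta)
theta = 6 deg = 0.1047 rad
cos(theta) = 0.9945
F_eff = 785 * 0.9945
F_eff = 780.6997


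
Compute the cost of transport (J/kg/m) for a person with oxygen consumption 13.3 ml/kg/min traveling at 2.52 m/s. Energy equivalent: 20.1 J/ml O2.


Power per kg = VO2 * 20.1 / 60
Power per kg = 13.3 * 20.1 / 60 = 4.4555 W/kg
Cost = power_per_kg / speed
Cost = 4.4555 / 2.52
Cost = 1.7681


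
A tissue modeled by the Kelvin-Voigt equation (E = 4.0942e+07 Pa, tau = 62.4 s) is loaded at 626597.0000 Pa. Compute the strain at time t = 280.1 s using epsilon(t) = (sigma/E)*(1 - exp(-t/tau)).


epsilon(t) = (sigma/E) * (1 - exp(-t/tau))
sigma/E = 626597.0000 / 4.0942e+07 = 0.0153
exp(-t/tau) = exp(-280.1 / 62.4) = 0.0112
epsilon = 0.0153 * (1 - 0.0112)
epsilon = 0.0151


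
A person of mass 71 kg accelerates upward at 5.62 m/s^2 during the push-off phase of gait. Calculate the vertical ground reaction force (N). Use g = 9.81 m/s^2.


GRF = m * (g + a)
GRF = 71 * (9.81 + 5.62)
GRF = 71 * 15.4300
GRF = 1095.5300


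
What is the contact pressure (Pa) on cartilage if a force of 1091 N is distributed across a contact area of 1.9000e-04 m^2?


P = F / A
P = 1091 / 1.9000e-04
P = 5.7421e+06


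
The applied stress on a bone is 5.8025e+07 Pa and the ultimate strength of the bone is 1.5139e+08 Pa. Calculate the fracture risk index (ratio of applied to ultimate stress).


FRI = applied / ultimate
FRI = 5.8025e+07 / 1.5139e+08
FRI = 0.3833


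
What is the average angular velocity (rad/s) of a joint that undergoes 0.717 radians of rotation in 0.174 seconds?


omega = delta_theta / delta_t
omega = 0.717 / 0.174
omega = 4.1207


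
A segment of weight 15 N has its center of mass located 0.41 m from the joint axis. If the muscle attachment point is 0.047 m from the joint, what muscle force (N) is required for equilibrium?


F_muscle = W * d_load / d_muscle
F_muscle = 15 * 0.41 / 0.047
Numerator = 6.1500
F_muscle = 130.8511


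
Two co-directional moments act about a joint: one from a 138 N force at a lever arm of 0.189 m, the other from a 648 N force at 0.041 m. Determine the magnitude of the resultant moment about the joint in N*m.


M = F1 * d1 + F2 * d2
M = 138 * 0.189 + 648 * 0.041
M = 26.0820 + 26.5680
M = 52.6500


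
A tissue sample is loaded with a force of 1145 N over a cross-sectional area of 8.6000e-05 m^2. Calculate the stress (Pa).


stress = F / A
stress = 1145 / 8.6000e-05
stress = 1.3314e+07


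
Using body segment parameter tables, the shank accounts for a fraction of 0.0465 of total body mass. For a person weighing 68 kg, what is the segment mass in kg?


m_segment = body_mass * fraction
m_segment = 68 * 0.0465
m_segment = 3.1620


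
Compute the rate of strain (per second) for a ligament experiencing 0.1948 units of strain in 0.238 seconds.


strain_rate = delta_strain / delta_t
strain_rate = 0.1948 / 0.238
strain_rate = 0.8185


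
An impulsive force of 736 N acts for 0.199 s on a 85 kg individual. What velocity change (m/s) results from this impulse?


J = F * dt = 736 * 0.199 = 146.4640 N*s
delta_v = J / m
delta_v = 146.4640 / 85
delta_v = 1.7231


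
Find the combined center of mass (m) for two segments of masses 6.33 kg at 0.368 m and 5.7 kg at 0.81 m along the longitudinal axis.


COM = (m1*x1 + m2*x2) / (m1 + m2)
COM = (6.33*0.368 + 5.7*0.81) / (6.33 + 5.7)
Numerator = 6.9464
Denominator = 12.0300
COM = 0.5774


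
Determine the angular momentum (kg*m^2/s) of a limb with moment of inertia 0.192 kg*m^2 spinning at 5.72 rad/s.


L = I * omega
L = 0.192 * 5.72
L = 1.0982


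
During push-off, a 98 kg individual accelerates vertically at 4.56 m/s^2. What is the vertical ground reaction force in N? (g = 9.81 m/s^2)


GRF = m * (g + a)
GRF = 98 * (9.81 + 4.56)
GRF = 98 * 14.3700
GRF = 1408.2600


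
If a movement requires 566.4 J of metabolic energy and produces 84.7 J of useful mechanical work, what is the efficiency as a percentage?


eta = (W_mech / E_meta) * 100
eta = (84.7 / 566.4) * 100
ratio = 0.1495
eta = 14.9541


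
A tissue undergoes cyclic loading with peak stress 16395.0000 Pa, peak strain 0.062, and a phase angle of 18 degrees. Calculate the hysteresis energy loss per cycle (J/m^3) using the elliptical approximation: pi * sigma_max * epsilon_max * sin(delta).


E_loss = pi * sigma_max * epsilon_max * sin(delta)
delta = 18 deg = 0.3142 rad
sin(delta) = 0.3090
E_loss = pi * 16395.0000 * 0.062 * 0.3090
E_loss = 986.8141


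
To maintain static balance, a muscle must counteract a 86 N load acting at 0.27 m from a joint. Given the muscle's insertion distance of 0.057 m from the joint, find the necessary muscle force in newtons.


F_muscle = W * d_load / d_muscle
F_muscle = 86 * 0.27 / 0.057
Numerator = 23.2200
F_muscle = 407.3684


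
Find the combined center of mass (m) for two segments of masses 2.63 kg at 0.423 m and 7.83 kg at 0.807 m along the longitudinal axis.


COM = (m1*x1 + m2*x2) / (m1 + m2)
COM = (2.63*0.423 + 7.83*0.807) / (2.63 + 7.83)
Numerator = 7.4313
Denominator = 10.4600
COM = 0.7104


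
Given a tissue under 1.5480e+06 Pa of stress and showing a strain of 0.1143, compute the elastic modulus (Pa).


E = stress / strain
E = 1.5480e+06 / 0.1143
E = 1.3543e+07
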